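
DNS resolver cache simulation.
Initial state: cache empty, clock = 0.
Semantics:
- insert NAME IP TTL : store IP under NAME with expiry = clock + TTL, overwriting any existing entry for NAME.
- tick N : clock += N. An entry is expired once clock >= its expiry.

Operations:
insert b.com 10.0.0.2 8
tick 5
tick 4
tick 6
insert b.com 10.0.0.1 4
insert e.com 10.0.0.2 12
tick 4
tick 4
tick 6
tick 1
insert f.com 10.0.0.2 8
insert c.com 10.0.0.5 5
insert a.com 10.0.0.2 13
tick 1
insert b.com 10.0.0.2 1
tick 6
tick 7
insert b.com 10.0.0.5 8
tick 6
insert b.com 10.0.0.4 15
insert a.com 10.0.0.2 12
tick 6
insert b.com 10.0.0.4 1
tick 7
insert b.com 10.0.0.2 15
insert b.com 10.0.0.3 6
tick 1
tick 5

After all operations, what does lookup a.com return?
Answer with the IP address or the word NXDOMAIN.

Op 1: insert b.com -> 10.0.0.2 (expiry=0+8=8). clock=0
Op 2: tick 5 -> clock=5.
Op 3: tick 4 -> clock=9. purged={b.com}
Op 4: tick 6 -> clock=15.
Op 5: insert b.com -> 10.0.0.1 (expiry=15+4=19). clock=15
Op 6: insert e.com -> 10.0.0.2 (expiry=15+12=27). clock=15
Op 7: tick 4 -> clock=19. purged={b.com}
Op 8: tick 4 -> clock=23.
Op 9: tick 6 -> clock=29. purged={e.com}
Op 10: tick 1 -> clock=30.
Op 11: insert f.com -> 10.0.0.2 (expiry=30+8=38). clock=30
Op 12: insert c.com -> 10.0.0.5 (expiry=30+5=35). clock=30
Op 13: insert a.com -> 10.0.0.2 (expiry=30+13=43). clock=30
Op 14: tick 1 -> clock=31.
Op 15: insert b.com -> 10.0.0.2 (expiry=31+1=32). clock=31
Op 16: tick 6 -> clock=37. purged={b.com,c.com}
Op 17: tick 7 -> clock=44. purged={a.com,f.com}
Op 18: insert b.com -> 10.0.0.5 (expiry=44+8=52). clock=44
Op 19: tick 6 -> clock=50.
Op 20: insert b.com -> 10.0.0.4 (expiry=50+15=65). clock=50
Op 21: insert a.com -> 10.0.0.2 (expiry=50+12=62). clock=50
Op 22: tick 6 -> clock=56.
Op 23: insert b.com -> 10.0.0.4 (expiry=56+1=57). clock=56
Op 24: tick 7 -> clock=63. purged={a.com,b.com}
Op 25: insert b.com -> 10.0.0.2 (expiry=63+15=78). clock=63
Op 26: insert b.com -> 10.0.0.3 (expiry=63+6=69). clock=63
Op 27: tick 1 -> clock=64.
Op 28: tick 5 -> clock=69. purged={b.com}
lookup a.com: not in cache (expired or never inserted)

Answer: NXDOMAIN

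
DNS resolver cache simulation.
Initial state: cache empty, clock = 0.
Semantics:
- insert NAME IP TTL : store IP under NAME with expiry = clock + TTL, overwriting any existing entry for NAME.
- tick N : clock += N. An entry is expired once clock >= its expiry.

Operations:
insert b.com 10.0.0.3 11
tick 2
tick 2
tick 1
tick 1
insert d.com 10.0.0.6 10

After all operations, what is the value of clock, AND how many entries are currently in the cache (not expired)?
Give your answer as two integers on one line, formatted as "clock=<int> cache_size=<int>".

Answer: clock=6 cache_size=2

Derivation:
Op 1: insert b.com -> 10.0.0.3 (expiry=0+11=11). clock=0
Op 2: tick 2 -> clock=2.
Op 3: tick 2 -> clock=4.
Op 4: tick 1 -> clock=5.
Op 5: tick 1 -> clock=6.
Op 6: insert d.com -> 10.0.0.6 (expiry=6+10=16). clock=6
Final clock = 6
Final cache (unexpired): {b.com,d.com} -> size=2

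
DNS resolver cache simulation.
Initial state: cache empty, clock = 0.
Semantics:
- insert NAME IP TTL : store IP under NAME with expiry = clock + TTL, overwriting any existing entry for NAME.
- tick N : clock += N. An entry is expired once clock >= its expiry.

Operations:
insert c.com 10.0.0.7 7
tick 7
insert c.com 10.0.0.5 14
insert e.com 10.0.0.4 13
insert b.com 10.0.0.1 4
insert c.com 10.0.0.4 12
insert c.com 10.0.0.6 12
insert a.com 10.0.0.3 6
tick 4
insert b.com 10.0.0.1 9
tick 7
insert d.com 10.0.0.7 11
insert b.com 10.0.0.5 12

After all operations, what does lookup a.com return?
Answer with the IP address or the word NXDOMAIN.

Op 1: insert c.com -> 10.0.0.7 (expiry=0+7=7). clock=0
Op 2: tick 7 -> clock=7. purged={c.com}
Op 3: insert c.com -> 10.0.0.5 (expiry=7+14=21). clock=7
Op 4: insert e.com -> 10.0.0.4 (expiry=7+13=20). clock=7
Op 5: insert b.com -> 10.0.0.1 (expiry=7+4=11). clock=7
Op 6: insert c.com -> 10.0.0.4 (expiry=7+12=19). clock=7
Op 7: insert c.com -> 10.0.0.6 (expiry=7+12=19). clock=7
Op 8: insert a.com -> 10.0.0.3 (expiry=7+6=13). clock=7
Op 9: tick 4 -> clock=11. purged={b.com}
Op 10: insert b.com -> 10.0.0.1 (expiry=11+9=20). clock=11
Op 11: tick 7 -> clock=18. purged={a.com}
Op 12: insert d.com -> 10.0.0.7 (expiry=18+11=29). clock=18
Op 13: insert b.com -> 10.0.0.5 (expiry=18+12=30). clock=18
lookup a.com: not in cache (expired or never inserted)

Answer: NXDOMAIN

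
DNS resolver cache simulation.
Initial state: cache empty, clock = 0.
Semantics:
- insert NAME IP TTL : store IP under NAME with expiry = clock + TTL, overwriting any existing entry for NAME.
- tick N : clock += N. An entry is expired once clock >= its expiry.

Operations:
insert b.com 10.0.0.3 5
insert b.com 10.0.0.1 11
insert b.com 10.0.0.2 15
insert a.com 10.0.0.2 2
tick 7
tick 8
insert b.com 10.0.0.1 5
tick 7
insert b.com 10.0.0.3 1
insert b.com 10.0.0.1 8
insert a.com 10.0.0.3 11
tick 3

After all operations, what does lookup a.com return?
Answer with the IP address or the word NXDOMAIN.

Op 1: insert b.com -> 10.0.0.3 (expiry=0+5=5). clock=0
Op 2: insert b.com -> 10.0.0.1 (expiry=0+11=11). clock=0
Op 3: insert b.com -> 10.0.0.2 (expiry=0+15=15). clock=0
Op 4: insert a.com -> 10.0.0.2 (expiry=0+2=2). clock=0
Op 5: tick 7 -> clock=7. purged={a.com}
Op 6: tick 8 -> clock=15. purged={b.com}
Op 7: insert b.com -> 10.0.0.1 (expiry=15+5=20). clock=15
Op 8: tick 7 -> clock=22. purged={b.com}
Op 9: insert b.com -> 10.0.0.3 (expiry=22+1=23). clock=22
Op 10: insert b.com -> 10.0.0.1 (expiry=22+8=30). clock=22
Op 11: insert a.com -> 10.0.0.3 (expiry=22+11=33). clock=22
Op 12: tick 3 -> clock=25.
lookup a.com: present, ip=10.0.0.3 expiry=33 > clock=25

Answer: 10.0.0.3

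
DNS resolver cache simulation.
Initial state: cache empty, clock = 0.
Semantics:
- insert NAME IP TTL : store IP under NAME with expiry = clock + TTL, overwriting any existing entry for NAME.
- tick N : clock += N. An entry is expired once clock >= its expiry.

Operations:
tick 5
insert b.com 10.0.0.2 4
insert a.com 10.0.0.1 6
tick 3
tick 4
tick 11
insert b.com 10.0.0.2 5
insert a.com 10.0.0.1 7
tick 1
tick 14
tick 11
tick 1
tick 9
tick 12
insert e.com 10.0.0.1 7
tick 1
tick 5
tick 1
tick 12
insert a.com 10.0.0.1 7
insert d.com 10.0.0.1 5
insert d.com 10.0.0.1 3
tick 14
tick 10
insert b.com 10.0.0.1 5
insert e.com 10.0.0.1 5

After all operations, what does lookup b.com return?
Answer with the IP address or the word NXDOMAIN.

Answer: 10.0.0.1

Derivation:
Op 1: tick 5 -> clock=5.
Op 2: insert b.com -> 10.0.0.2 (expiry=5+4=9). clock=5
Op 3: insert a.com -> 10.0.0.1 (expiry=5+6=11). clock=5
Op 4: tick 3 -> clock=8.
Op 5: tick 4 -> clock=12. purged={a.com,b.com}
Op 6: tick 11 -> clock=23.
Op 7: insert b.com -> 10.0.0.2 (expiry=23+5=28). clock=23
Op 8: insert a.com -> 10.0.0.1 (expiry=23+7=30). clock=23
Op 9: tick 1 -> clock=24.
Op 10: tick 14 -> clock=38. purged={a.com,b.com}
Op 11: tick 11 -> clock=49.
Op 12: tick 1 -> clock=50.
Op 13: tick 9 -> clock=59.
Op 14: tick 12 -> clock=71.
Op 15: insert e.com -> 10.0.0.1 (expiry=71+7=78). clock=71
Op 16: tick 1 -> clock=72.
Op 17: tick 5 -> clock=77.
Op 18: tick 1 -> clock=78. purged={e.com}
Op 19: tick 12 -> clock=90.
Op 20: insert a.com -> 10.0.0.1 (expiry=90+7=97). clock=90
Op 21: insert d.com -> 10.0.0.1 (expiry=90+5=95). clock=90
Op 22: insert d.com -> 10.0.0.1 (expiry=90+3=93). clock=90
Op 23: tick 14 -> clock=104. purged={a.com,d.com}
Op 24: tick 10 -> clock=114.
Op 25: insert b.com -> 10.0.0.1 (expiry=114+5=119). clock=114
Op 26: insert e.com -> 10.0.0.1 (expiry=114+5=119). clock=114
lookup b.com: present, ip=10.0.0.1 expiry=119 > clock=114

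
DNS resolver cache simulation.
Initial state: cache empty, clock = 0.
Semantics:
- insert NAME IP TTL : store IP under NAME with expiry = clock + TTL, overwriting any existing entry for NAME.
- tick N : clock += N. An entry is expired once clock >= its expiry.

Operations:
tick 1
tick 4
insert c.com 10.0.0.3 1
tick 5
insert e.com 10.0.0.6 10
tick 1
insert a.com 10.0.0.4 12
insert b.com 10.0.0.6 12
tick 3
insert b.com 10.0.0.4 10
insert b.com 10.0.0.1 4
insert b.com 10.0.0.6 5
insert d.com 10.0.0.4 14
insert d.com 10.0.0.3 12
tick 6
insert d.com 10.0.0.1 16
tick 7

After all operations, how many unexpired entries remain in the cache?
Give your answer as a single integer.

Op 1: tick 1 -> clock=1.
Op 2: tick 4 -> clock=5.
Op 3: insert c.com -> 10.0.0.3 (expiry=5+1=6). clock=5
Op 4: tick 5 -> clock=10. purged={c.com}
Op 5: insert e.com -> 10.0.0.6 (expiry=10+10=20). clock=10
Op 6: tick 1 -> clock=11.
Op 7: insert a.com -> 10.0.0.4 (expiry=11+12=23). clock=11
Op 8: insert b.com -> 10.0.0.6 (expiry=11+12=23). clock=11
Op 9: tick 3 -> clock=14.
Op 10: insert b.com -> 10.0.0.4 (expiry=14+10=24). clock=14
Op 11: insert b.com -> 10.0.0.1 (expiry=14+4=18). clock=14
Op 12: insert b.com -> 10.0.0.6 (expiry=14+5=19). clock=14
Op 13: insert d.com -> 10.0.0.4 (expiry=14+14=28). clock=14
Op 14: insert d.com -> 10.0.0.3 (expiry=14+12=26). clock=14
Op 15: tick 6 -> clock=20. purged={b.com,e.com}
Op 16: insert d.com -> 10.0.0.1 (expiry=20+16=36). clock=20
Op 17: tick 7 -> clock=27. purged={a.com}
Final cache (unexpired): {d.com} -> size=1

Answer: 1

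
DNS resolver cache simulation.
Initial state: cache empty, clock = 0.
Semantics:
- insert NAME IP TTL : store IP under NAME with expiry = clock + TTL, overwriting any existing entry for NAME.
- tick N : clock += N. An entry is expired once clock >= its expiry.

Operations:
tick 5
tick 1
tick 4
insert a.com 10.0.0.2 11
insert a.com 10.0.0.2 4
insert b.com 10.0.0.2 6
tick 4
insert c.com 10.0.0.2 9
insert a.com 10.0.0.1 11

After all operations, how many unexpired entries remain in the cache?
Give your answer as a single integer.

Answer: 3

Derivation:
Op 1: tick 5 -> clock=5.
Op 2: tick 1 -> clock=6.
Op 3: tick 4 -> clock=10.
Op 4: insert a.com -> 10.0.0.2 (expiry=10+11=21). clock=10
Op 5: insert a.com -> 10.0.0.2 (expiry=10+4=14). clock=10
Op 6: insert b.com -> 10.0.0.2 (expiry=10+6=16). clock=10
Op 7: tick 4 -> clock=14. purged={a.com}
Op 8: insert c.com -> 10.0.0.2 (expiry=14+9=23). clock=14
Op 9: insert a.com -> 10.0.0.1 (expiry=14+11=25). clock=14
Final cache (unexpired): {a.com,b.com,c.com} -> size=3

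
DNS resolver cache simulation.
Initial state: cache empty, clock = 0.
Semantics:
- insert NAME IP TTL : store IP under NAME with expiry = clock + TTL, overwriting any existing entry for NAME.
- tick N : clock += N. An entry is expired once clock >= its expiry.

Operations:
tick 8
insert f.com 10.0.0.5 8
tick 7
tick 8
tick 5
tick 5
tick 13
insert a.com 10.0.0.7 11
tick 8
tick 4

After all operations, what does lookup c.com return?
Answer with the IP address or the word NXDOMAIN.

Answer: NXDOMAIN

Derivation:
Op 1: tick 8 -> clock=8.
Op 2: insert f.com -> 10.0.0.5 (expiry=8+8=16). clock=8
Op 3: tick 7 -> clock=15.
Op 4: tick 8 -> clock=23. purged={f.com}
Op 5: tick 5 -> clock=28.
Op 6: tick 5 -> clock=33.
Op 7: tick 13 -> clock=46.
Op 8: insert a.com -> 10.0.0.7 (expiry=46+11=57). clock=46
Op 9: tick 8 -> clock=54.
Op 10: tick 4 -> clock=58. purged={a.com}
lookup c.com: not in cache (expired or never inserted)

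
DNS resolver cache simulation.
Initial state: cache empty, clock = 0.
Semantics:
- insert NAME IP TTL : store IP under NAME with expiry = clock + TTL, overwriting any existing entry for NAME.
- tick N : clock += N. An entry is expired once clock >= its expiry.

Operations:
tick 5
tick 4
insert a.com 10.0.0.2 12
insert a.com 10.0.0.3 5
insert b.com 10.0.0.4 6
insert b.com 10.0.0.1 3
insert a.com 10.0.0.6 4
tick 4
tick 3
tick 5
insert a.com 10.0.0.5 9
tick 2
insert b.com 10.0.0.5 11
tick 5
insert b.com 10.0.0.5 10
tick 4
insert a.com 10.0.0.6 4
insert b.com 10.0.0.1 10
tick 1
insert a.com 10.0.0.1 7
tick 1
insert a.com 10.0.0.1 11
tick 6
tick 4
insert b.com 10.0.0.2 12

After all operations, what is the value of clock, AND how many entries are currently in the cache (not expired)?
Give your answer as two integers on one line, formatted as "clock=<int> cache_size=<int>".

Answer: clock=44 cache_size=2

Derivation:
Op 1: tick 5 -> clock=5.
Op 2: tick 4 -> clock=9.
Op 3: insert a.com -> 10.0.0.2 (expiry=9+12=21). clock=9
Op 4: insert a.com -> 10.0.0.3 (expiry=9+5=14). clock=9
Op 5: insert b.com -> 10.0.0.4 (expiry=9+6=15). clock=9
Op 6: insert b.com -> 10.0.0.1 (expiry=9+3=12). clock=9
Op 7: insert a.com -> 10.0.0.6 (expiry=9+4=13). clock=9
Op 8: tick 4 -> clock=13. purged={a.com,b.com}
Op 9: tick 3 -> clock=16.
Op 10: tick 5 -> clock=21.
Op 11: insert a.com -> 10.0.0.5 (expiry=21+9=30). clock=21
Op 12: tick 2 -> clock=23.
Op 13: insert b.com -> 10.0.0.5 (expiry=23+11=34). clock=23
Op 14: tick 5 -> clock=28.
Op 15: insert b.com -> 10.0.0.5 (expiry=28+10=38). clock=28
Op 16: tick 4 -> clock=32. purged={a.com}
Op 17: insert a.com -> 10.0.0.6 (expiry=32+4=36). clock=32
Op 18: insert b.com -> 10.0.0.1 (expiry=32+10=42). clock=32
Op 19: tick 1 -> clock=33.
Op 20: insert a.com -> 10.0.0.1 (expiry=33+7=40). clock=33
Op 21: tick 1 -> clock=34.
Op 22: insert a.com -> 10.0.0.1 (expiry=34+11=45). clock=34
Op 23: tick 6 -> clock=40.
Op 24: tick 4 -> clock=44. purged={b.com}
Op 25: insert b.com -> 10.0.0.2 (expiry=44+12=56). clock=44
Final clock = 44
Final cache (unexpired): {a.com,b.com} -> size=2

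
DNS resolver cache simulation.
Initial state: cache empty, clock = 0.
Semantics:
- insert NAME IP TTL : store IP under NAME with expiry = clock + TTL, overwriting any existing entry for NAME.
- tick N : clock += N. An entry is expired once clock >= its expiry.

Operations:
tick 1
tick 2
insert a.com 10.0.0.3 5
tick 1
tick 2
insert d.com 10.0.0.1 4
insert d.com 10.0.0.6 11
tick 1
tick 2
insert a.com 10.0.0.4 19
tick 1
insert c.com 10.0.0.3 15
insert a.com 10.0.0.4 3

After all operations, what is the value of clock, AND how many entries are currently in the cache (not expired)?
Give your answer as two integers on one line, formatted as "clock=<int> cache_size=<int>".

Op 1: tick 1 -> clock=1.
Op 2: tick 2 -> clock=3.
Op 3: insert a.com -> 10.0.0.3 (expiry=3+5=8). clock=3
Op 4: tick 1 -> clock=4.
Op 5: tick 2 -> clock=6.
Op 6: insert d.com -> 10.0.0.1 (expiry=6+4=10). clock=6
Op 7: insert d.com -> 10.0.0.6 (expiry=6+11=17). clock=6
Op 8: tick 1 -> clock=7.
Op 9: tick 2 -> clock=9. purged={a.com}
Op 10: insert a.com -> 10.0.0.4 (expiry=9+19=28). clock=9
Op 11: tick 1 -> clock=10.
Op 12: insert c.com -> 10.0.0.3 (expiry=10+15=25). clock=10
Op 13: insert a.com -> 10.0.0.4 (expiry=10+3=13). clock=10
Final clock = 10
Final cache (unexpired): {a.com,c.com,d.com} -> size=3

Answer: clock=10 cache_size=3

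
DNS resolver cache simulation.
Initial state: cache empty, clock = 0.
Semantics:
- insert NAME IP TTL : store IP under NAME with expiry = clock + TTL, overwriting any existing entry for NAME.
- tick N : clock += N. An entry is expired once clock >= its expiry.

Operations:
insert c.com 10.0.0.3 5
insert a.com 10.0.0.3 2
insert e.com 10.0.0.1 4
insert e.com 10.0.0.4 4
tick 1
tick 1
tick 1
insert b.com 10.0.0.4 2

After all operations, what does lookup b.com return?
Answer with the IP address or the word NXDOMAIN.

Answer: 10.0.0.4

Derivation:
Op 1: insert c.com -> 10.0.0.3 (expiry=0+5=5). clock=0
Op 2: insert a.com -> 10.0.0.3 (expiry=0+2=2). clock=0
Op 3: insert e.com -> 10.0.0.1 (expiry=0+4=4). clock=0
Op 4: insert e.com -> 10.0.0.4 (expiry=0+4=4). clock=0
Op 5: tick 1 -> clock=1.
Op 6: tick 1 -> clock=2. purged={a.com}
Op 7: tick 1 -> clock=3.
Op 8: insert b.com -> 10.0.0.4 (expiry=3+2=5). clock=3
lookup b.com: present, ip=10.0.0.4 expiry=5 > clock=3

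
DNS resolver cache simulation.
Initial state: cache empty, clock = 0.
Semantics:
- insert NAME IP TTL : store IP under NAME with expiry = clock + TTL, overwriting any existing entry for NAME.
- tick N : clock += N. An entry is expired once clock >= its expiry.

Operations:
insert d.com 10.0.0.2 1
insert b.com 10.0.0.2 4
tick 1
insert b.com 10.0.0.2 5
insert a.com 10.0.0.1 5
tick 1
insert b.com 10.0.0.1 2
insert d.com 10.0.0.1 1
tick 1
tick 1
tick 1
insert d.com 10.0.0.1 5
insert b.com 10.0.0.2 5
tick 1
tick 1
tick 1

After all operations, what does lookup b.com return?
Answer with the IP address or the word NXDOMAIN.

Op 1: insert d.com -> 10.0.0.2 (expiry=0+1=1). clock=0
Op 2: insert b.com -> 10.0.0.2 (expiry=0+4=4). clock=0
Op 3: tick 1 -> clock=1. purged={d.com}
Op 4: insert b.com -> 10.0.0.2 (expiry=1+5=6). clock=1
Op 5: insert a.com -> 10.0.0.1 (expiry=1+5=6). clock=1
Op 6: tick 1 -> clock=2.
Op 7: insert b.com -> 10.0.0.1 (expiry=2+2=4). clock=2
Op 8: insert d.com -> 10.0.0.1 (expiry=2+1=3). clock=2
Op 9: tick 1 -> clock=3. purged={d.com}
Op 10: tick 1 -> clock=4. purged={b.com}
Op 11: tick 1 -> clock=5.
Op 12: insert d.com -> 10.0.0.1 (expiry=5+5=10). clock=5
Op 13: insert b.com -> 10.0.0.2 (expiry=5+5=10). clock=5
Op 14: tick 1 -> clock=6. purged={a.com}
Op 15: tick 1 -> clock=7.
Op 16: tick 1 -> clock=8.
lookup b.com: present, ip=10.0.0.2 expiry=10 > clock=8

Answer: 10.0.0.2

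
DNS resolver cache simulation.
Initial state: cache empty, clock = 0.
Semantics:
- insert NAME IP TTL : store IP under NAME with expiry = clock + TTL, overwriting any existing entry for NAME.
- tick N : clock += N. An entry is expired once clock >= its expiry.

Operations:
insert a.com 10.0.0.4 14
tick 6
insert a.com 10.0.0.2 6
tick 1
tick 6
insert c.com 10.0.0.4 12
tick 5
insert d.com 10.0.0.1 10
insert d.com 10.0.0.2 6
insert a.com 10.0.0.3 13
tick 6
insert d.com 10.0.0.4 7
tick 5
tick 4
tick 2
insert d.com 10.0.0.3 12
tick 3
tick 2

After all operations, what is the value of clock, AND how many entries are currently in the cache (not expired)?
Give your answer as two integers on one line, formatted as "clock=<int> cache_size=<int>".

Answer: clock=40 cache_size=1

Derivation:
Op 1: insert a.com -> 10.0.0.4 (expiry=0+14=14). clock=0
Op 2: tick 6 -> clock=6.
Op 3: insert a.com -> 10.0.0.2 (expiry=6+6=12). clock=6
Op 4: tick 1 -> clock=7.
Op 5: tick 6 -> clock=13. purged={a.com}
Op 6: insert c.com -> 10.0.0.4 (expiry=13+12=25). clock=13
Op 7: tick 5 -> clock=18.
Op 8: insert d.com -> 10.0.0.1 (expiry=18+10=28). clock=18
Op 9: insert d.com -> 10.0.0.2 (expiry=18+6=24). clock=18
Op 10: insert a.com -> 10.0.0.3 (expiry=18+13=31). clock=18
Op 11: tick 6 -> clock=24. purged={d.com}
Op 12: insert d.com -> 10.0.0.4 (expiry=24+7=31). clock=24
Op 13: tick 5 -> clock=29. purged={c.com}
Op 14: tick 4 -> clock=33. purged={a.com,d.com}
Op 15: tick 2 -> clock=35.
Op 16: insert d.com -> 10.0.0.3 (expiry=35+12=47). clock=35
Op 17: tick 3 -> clock=38.
Op 18: tick 2 -> clock=40.
Final clock = 40
Final cache (unexpired): {d.com} -> size=1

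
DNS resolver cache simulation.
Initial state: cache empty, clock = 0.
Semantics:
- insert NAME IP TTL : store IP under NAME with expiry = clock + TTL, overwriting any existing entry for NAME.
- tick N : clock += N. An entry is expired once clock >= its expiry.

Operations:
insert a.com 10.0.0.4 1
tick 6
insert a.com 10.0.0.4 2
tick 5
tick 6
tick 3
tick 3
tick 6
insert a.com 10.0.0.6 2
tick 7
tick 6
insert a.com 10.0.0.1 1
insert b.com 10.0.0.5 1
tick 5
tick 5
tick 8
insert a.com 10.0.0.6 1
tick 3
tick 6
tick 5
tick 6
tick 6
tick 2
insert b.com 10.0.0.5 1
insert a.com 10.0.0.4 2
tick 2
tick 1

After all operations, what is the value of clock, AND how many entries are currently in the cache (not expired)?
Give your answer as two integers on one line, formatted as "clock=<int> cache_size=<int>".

Op 1: insert a.com -> 10.0.0.4 (expiry=0+1=1). clock=0
Op 2: tick 6 -> clock=6. purged={a.com}
Op 3: insert a.com -> 10.0.0.4 (expiry=6+2=8). clock=6
Op 4: tick 5 -> clock=11. purged={a.com}
Op 5: tick 6 -> clock=17.
Op 6: tick 3 -> clock=20.
Op 7: tick 3 -> clock=23.
Op 8: tick 6 -> clock=29.
Op 9: insert a.com -> 10.0.0.6 (expiry=29+2=31). clock=29
Op 10: tick 7 -> clock=36. purged={a.com}
Op 11: tick 6 -> clock=42.
Op 12: insert a.com -> 10.0.0.1 (expiry=42+1=43). clock=42
Op 13: insert b.com -> 10.0.0.5 (expiry=42+1=43). clock=42
Op 14: tick 5 -> clock=47. purged={a.com,b.com}
Op 15: tick 5 -> clock=52.
Op 16: tick 8 -> clock=60.
Op 17: insert a.com -> 10.0.0.6 (expiry=60+1=61). clock=60
Op 18: tick 3 -> clock=63. purged={a.com}
Op 19: tick 6 -> clock=69.
Op 20: tick 5 -> clock=74.
Op 21: tick 6 -> clock=80.
Op 22: tick 6 -> clock=86.
Op 23: tick 2 -> clock=88.
Op 24: insert b.com -> 10.0.0.5 (expiry=88+1=89). clock=88
Op 25: insert a.com -> 10.0.0.4 (expiry=88+2=90). clock=88
Op 26: tick 2 -> clock=90. purged={a.com,b.com}
Op 27: tick 1 -> clock=91.
Final clock = 91
Final cache (unexpired): {} -> size=0

Answer: clock=91 cache_size=0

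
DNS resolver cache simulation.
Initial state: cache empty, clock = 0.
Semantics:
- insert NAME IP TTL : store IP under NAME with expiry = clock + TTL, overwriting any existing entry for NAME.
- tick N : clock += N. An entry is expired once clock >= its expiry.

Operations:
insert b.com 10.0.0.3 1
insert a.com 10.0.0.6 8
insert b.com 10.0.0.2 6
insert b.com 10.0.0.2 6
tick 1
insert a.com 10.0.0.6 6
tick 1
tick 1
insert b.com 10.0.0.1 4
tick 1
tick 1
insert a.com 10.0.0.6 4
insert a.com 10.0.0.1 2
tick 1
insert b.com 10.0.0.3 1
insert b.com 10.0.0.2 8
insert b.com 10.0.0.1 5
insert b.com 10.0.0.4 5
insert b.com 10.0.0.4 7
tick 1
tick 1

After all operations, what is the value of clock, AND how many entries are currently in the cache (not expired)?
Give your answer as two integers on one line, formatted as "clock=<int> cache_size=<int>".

Op 1: insert b.com -> 10.0.0.3 (expiry=0+1=1). clock=0
Op 2: insert a.com -> 10.0.0.6 (expiry=0+8=8). clock=0
Op 3: insert b.com -> 10.0.0.2 (expiry=0+6=6). clock=0
Op 4: insert b.com -> 10.0.0.2 (expiry=0+6=6). clock=0
Op 5: tick 1 -> clock=1.
Op 6: insert a.com -> 10.0.0.6 (expiry=1+6=7). clock=1
Op 7: tick 1 -> clock=2.
Op 8: tick 1 -> clock=3.
Op 9: insert b.com -> 10.0.0.1 (expiry=3+4=7). clock=3
Op 10: tick 1 -> clock=4.
Op 11: tick 1 -> clock=5.
Op 12: insert a.com -> 10.0.0.6 (expiry=5+4=9). clock=5
Op 13: insert a.com -> 10.0.0.1 (expiry=5+2=7). clock=5
Op 14: tick 1 -> clock=6.
Op 15: insert b.com -> 10.0.0.3 (expiry=6+1=7). clock=6
Op 16: insert b.com -> 10.0.0.2 (expiry=6+8=14). clock=6
Op 17: insert b.com -> 10.0.0.1 (expiry=6+5=11). clock=6
Op 18: insert b.com -> 10.0.0.4 (expiry=6+5=11). clock=6
Op 19: insert b.com -> 10.0.0.4 (expiry=6+7=13). clock=6
Op 20: tick 1 -> clock=7. purged={a.com}
Op 21: tick 1 -> clock=8.
Final clock = 8
Final cache (unexpired): {b.com} -> size=1

Answer: clock=8 cache_size=1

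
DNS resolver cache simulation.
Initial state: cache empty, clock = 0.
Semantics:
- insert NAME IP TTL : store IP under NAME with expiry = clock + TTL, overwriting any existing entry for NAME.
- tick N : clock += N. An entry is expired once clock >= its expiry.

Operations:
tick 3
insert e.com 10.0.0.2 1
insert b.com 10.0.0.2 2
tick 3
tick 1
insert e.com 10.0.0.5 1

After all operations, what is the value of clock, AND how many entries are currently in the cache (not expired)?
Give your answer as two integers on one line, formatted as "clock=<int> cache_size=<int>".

Answer: clock=7 cache_size=1

Derivation:
Op 1: tick 3 -> clock=3.
Op 2: insert e.com -> 10.0.0.2 (expiry=3+1=4). clock=3
Op 3: insert b.com -> 10.0.0.2 (expiry=3+2=5). clock=3
Op 4: tick 3 -> clock=6. purged={b.com,e.com}
Op 5: tick 1 -> clock=7.
Op 6: insert e.com -> 10.0.0.5 (expiry=7+1=8). clock=7
Final clock = 7
Final cache (unexpired): {e.com} -> size=1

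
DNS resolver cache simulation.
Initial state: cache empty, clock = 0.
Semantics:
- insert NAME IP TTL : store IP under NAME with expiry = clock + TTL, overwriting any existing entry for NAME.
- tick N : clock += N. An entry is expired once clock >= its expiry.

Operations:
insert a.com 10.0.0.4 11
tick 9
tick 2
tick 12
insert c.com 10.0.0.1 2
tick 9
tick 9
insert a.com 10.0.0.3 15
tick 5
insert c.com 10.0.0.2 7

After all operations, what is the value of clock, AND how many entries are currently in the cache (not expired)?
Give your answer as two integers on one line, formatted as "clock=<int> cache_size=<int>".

Answer: clock=46 cache_size=2

Derivation:
Op 1: insert a.com -> 10.0.0.4 (expiry=0+11=11). clock=0
Op 2: tick 9 -> clock=9.
Op 3: tick 2 -> clock=11. purged={a.com}
Op 4: tick 12 -> clock=23.
Op 5: insert c.com -> 10.0.0.1 (expiry=23+2=25). clock=23
Op 6: tick 9 -> clock=32. purged={c.com}
Op 7: tick 9 -> clock=41.
Op 8: insert a.com -> 10.0.0.3 (expiry=41+15=56). clock=41
Op 9: tick 5 -> clock=46.
Op 10: insert c.com -> 10.0.0.2 (expiry=46+7=53). clock=46
Final clock = 46
Final cache (unexpired): {a.com,c.com} -> size=2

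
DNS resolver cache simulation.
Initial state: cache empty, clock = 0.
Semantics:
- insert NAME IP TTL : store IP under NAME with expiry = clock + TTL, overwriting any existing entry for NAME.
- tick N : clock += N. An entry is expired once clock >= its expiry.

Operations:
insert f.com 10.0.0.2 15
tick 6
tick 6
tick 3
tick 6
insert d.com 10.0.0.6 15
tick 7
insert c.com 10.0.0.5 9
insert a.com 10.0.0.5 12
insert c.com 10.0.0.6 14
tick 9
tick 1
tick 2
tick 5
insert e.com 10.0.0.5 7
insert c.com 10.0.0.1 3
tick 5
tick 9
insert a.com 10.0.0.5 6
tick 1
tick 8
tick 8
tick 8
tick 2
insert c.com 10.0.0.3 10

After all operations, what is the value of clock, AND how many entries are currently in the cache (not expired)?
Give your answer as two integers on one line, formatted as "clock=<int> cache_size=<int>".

Op 1: insert f.com -> 10.0.0.2 (expiry=0+15=15). clock=0
Op 2: tick 6 -> clock=6.
Op 3: tick 6 -> clock=12.
Op 4: tick 3 -> clock=15. purged={f.com}
Op 5: tick 6 -> clock=21.
Op 6: insert d.com -> 10.0.0.6 (expiry=21+15=36). clock=21
Op 7: tick 7 -> clock=28.
Op 8: insert c.com -> 10.0.0.5 (expiry=28+9=37). clock=28
Op 9: insert a.com -> 10.0.0.5 (expiry=28+12=40). clock=28
Op 10: insert c.com -> 10.0.0.6 (expiry=28+14=42). clock=28
Op 11: tick 9 -> clock=37. purged={d.com}
Op 12: tick 1 -> clock=38.
Op 13: tick 2 -> clock=40. purged={a.com}
Op 14: tick 5 -> clock=45. purged={c.com}
Op 15: insert e.com -> 10.0.0.5 (expiry=45+7=52). clock=45
Op 16: insert c.com -> 10.0.0.1 (expiry=45+3=48). clock=45
Op 17: tick 5 -> clock=50. purged={c.com}
Op 18: tick 9 -> clock=59. purged={e.com}
Op 19: insert a.com -> 10.0.0.5 (expiry=59+6=65). clock=59
Op 20: tick 1 -> clock=60.
Op 21: tick 8 -> clock=68. purged={a.com}
Op 22: tick 8 -> clock=76.
Op 23: tick 8 -> clock=84.
Op 24: tick 2 -> clock=86.
Op 25: insert c.com -> 10.0.0.3 (expiry=86+10=96). clock=86
Final clock = 86
Final cache (unexpired): {c.com} -> size=1

Answer: clock=86 cache_size=1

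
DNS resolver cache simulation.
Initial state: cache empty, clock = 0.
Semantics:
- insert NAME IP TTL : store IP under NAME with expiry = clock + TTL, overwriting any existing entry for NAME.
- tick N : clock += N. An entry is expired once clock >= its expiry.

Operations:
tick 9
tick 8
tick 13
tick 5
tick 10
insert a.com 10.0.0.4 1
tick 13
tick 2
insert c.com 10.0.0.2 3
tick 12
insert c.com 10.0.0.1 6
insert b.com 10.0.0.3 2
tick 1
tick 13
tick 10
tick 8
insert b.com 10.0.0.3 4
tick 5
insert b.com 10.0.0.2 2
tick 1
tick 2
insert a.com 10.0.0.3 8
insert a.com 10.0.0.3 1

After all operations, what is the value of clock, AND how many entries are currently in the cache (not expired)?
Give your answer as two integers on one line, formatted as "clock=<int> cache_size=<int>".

Answer: clock=112 cache_size=1

Derivation:
Op 1: tick 9 -> clock=9.
Op 2: tick 8 -> clock=17.
Op 3: tick 13 -> clock=30.
Op 4: tick 5 -> clock=35.
Op 5: tick 10 -> clock=45.
Op 6: insert a.com -> 10.0.0.4 (expiry=45+1=46). clock=45
Op 7: tick 13 -> clock=58. purged={a.com}
Op 8: tick 2 -> clock=60.
Op 9: insert c.com -> 10.0.0.2 (expiry=60+3=63). clock=60
Op 10: tick 12 -> clock=72. purged={c.com}
Op 11: insert c.com -> 10.0.0.1 (expiry=72+6=78). clock=72
Op 12: insert b.com -> 10.0.0.3 (expiry=72+2=74). clock=72
Op 13: tick 1 -> clock=73.
Op 14: tick 13 -> clock=86. purged={b.com,c.com}
Op 15: tick 10 -> clock=96.
Op 16: tick 8 -> clock=104.
Op 17: insert b.com -> 10.0.0.3 (expiry=104+4=108). clock=104
Op 18: tick 5 -> clock=109. purged={b.com}
Op 19: insert b.com -> 10.0.0.2 (expiry=109+2=111). clock=109
Op 20: tick 1 -> clock=110.
Op 21: tick 2 -> clock=112. purged={b.com}
Op 22: insert a.com -> 10.0.0.3 (expiry=112+8=120). clock=112
Op 23: insert a.com -> 10.0.0.3 (expiry=112+1=113). clock=112
Final clock = 112
Final cache (unexpired): {a.com} -> size=1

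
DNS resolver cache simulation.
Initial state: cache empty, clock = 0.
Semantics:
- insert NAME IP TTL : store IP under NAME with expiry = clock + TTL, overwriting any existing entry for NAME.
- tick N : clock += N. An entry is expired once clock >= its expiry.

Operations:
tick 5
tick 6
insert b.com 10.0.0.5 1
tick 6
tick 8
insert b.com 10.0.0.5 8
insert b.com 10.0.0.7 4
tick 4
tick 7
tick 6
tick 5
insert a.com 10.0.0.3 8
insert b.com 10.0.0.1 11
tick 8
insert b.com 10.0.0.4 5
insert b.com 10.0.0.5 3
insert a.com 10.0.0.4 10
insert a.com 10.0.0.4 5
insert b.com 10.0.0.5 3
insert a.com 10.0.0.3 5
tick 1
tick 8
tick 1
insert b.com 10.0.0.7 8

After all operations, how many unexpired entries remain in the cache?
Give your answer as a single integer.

Answer: 1

Derivation:
Op 1: tick 5 -> clock=5.
Op 2: tick 6 -> clock=11.
Op 3: insert b.com -> 10.0.0.5 (expiry=11+1=12). clock=11
Op 4: tick 6 -> clock=17. purged={b.com}
Op 5: tick 8 -> clock=25.
Op 6: insert b.com -> 10.0.0.5 (expiry=25+8=33). clock=25
Op 7: insert b.com -> 10.0.0.7 (expiry=25+4=29). clock=25
Op 8: tick 4 -> clock=29. purged={b.com}
Op 9: tick 7 -> clock=36.
Op 10: tick 6 -> clock=42.
Op 11: tick 5 -> clock=47.
Op 12: insert a.com -> 10.0.0.3 (expiry=47+8=55). clock=47
Op 13: insert b.com -> 10.0.0.1 (expiry=47+11=58). clock=47
Op 14: tick 8 -> clock=55. purged={a.com}
Op 15: insert b.com -> 10.0.0.4 (expiry=55+5=60). clock=55
Op 16: insert b.com -> 10.0.0.5 (expiry=55+3=58). clock=55
Op 17: insert a.com -> 10.0.0.4 (expiry=55+10=65). clock=55
Op 18: insert a.com -> 10.0.0.4 (expiry=55+5=60). clock=55
Op 19: insert b.com -> 10.0.0.5 (expiry=55+3=58). clock=55
Op 20: insert a.com -> 10.0.0.3 (expiry=55+5=60). clock=55
Op 21: tick 1 -> clock=56.
Op 22: tick 8 -> clock=64. purged={a.com,b.com}
Op 23: tick 1 -> clock=65.
Op 24: insert b.com -> 10.0.0.7 (expiry=65+8=73). clock=65
Final cache (unexpired): {b.com} -> size=1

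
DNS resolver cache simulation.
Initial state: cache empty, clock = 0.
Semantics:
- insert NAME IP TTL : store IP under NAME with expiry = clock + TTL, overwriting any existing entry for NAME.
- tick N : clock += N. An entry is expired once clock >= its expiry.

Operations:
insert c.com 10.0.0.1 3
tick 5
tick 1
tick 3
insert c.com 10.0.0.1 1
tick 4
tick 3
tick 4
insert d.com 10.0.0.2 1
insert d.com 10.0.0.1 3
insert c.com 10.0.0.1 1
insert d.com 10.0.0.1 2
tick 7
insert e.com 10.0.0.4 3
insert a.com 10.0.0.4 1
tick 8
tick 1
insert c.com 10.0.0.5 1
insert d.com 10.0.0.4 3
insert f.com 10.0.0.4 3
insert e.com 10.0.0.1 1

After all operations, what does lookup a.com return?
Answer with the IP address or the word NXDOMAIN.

Op 1: insert c.com -> 10.0.0.1 (expiry=0+3=3). clock=0
Op 2: tick 5 -> clock=5. purged={c.com}
Op 3: tick 1 -> clock=6.
Op 4: tick 3 -> clock=9.
Op 5: insert c.com -> 10.0.0.1 (expiry=9+1=10). clock=9
Op 6: tick 4 -> clock=13. purged={c.com}
Op 7: tick 3 -> clock=16.
Op 8: tick 4 -> clock=20.
Op 9: insert d.com -> 10.0.0.2 (expiry=20+1=21). clock=20
Op 10: insert d.com -> 10.0.0.1 (expiry=20+3=23). clock=20
Op 11: insert c.com -> 10.0.0.1 (expiry=20+1=21). clock=20
Op 12: insert d.com -> 10.0.0.1 (expiry=20+2=22). clock=20
Op 13: tick 7 -> clock=27. purged={c.com,d.com}
Op 14: insert e.com -> 10.0.0.4 (expiry=27+3=30). clock=27
Op 15: insert a.com -> 10.0.0.4 (expiry=27+1=28). clock=27
Op 16: tick 8 -> clock=35. purged={a.com,e.com}
Op 17: tick 1 -> clock=36.
Op 18: insert c.com -> 10.0.0.5 (expiry=36+1=37). clock=36
Op 19: insert d.com -> 10.0.0.4 (expiry=36+3=39). clock=36
Op 20: insert f.com -> 10.0.0.4 (expiry=36+3=39). clock=36
Op 21: insert e.com -> 10.0.0.1 (expiry=36+1=37). clock=36
lookup a.com: not in cache (expired or never inserted)

Answer: NXDOMAIN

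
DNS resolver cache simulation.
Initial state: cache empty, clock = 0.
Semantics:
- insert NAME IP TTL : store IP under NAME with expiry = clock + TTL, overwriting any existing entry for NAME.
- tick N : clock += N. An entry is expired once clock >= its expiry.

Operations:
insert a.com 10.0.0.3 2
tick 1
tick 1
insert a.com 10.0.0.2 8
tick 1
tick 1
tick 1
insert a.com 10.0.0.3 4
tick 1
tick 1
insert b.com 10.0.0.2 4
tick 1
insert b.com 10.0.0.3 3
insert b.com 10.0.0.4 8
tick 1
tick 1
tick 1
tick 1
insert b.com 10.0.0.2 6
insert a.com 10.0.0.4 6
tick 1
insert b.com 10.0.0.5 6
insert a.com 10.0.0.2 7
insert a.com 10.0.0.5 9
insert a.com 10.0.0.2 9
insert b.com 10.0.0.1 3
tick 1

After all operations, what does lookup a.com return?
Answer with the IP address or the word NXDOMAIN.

Answer: 10.0.0.2

Derivation:
Op 1: insert a.com -> 10.0.0.3 (expiry=0+2=2). clock=0
Op 2: tick 1 -> clock=1.
Op 3: tick 1 -> clock=2. purged={a.com}
Op 4: insert a.com -> 10.0.0.2 (expiry=2+8=10). clock=2
Op 5: tick 1 -> clock=3.
Op 6: tick 1 -> clock=4.
Op 7: tick 1 -> clock=5.
Op 8: insert a.com -> 10.0.0.3 (expiry=5+4=9). clock=5
Op 9: tick 1 -> clock=6.
Op 10: tick 1 -> clock=7.
Op 11: insert b.com -> 10.0.0.2 (expiry=7+4=11). clock=7
Op 12: tick 1 -> clock=8.
Op 13: insert b.com -> 10.0.0.3 (expiry=8+3=11). clock=8
Op 14: insert b.com -> 10.0.0.4 (expiry=8+8=16). clock=8
Op 15: tick 1 -> clock=9. purged={a.com}
Op 16: tick 1 -> clock=10.
Op 17: tick 1 -> clock=11.
Op 18: tick 1 -> clock=12.
Op 19: insert b.com -> 10.0.0.2 (expiry=12+6=18). clock=12
Op 20: insert a.com -> 10.0.0.4 (expiry=12+6=18). clock=12
Op 21: tick 1 -> clock=13.
Op 22: insert b.com -> 10.0.0.5 (expiry=13+6=19). clock=13
Op 23: insert a.com -> 10.0.0.2 (expiry=13+7=20). clock=13
Op 24: insert a.com -> 10.0.0.5 (expiry=13+9=22). clock=13
Op 25: insert a.com -> 10.0.0.2 (expiry=13+9=22). clock=13
Op 26: insert b.com -> 10.0.0.1 (expiry=13+3=16). clock=13
Op 27: tick 1 -> clock=14.
lookup a.com: present, ip=10.0.0.2 expiry=22 > clock=14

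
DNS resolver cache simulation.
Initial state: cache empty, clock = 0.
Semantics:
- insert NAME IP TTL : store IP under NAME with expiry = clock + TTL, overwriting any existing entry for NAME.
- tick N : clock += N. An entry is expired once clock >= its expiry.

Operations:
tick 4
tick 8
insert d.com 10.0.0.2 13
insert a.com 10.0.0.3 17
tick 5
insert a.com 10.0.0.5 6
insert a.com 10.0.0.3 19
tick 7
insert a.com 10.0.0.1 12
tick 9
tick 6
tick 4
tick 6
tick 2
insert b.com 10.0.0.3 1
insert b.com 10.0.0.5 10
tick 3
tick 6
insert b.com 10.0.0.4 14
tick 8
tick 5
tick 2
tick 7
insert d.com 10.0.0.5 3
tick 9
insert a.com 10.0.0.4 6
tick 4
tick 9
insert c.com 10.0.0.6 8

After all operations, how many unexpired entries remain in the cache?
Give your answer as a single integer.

Answer: 1

Derivation:
Op 1: tick 4 -> clock=4.
Op 2: tick 8 -> clock=12.
Op 3: insert d.com -> 10.0.0.2 (expiry=12+13=25). clock=12
Op 4: insert a.com -> 10.0.0.3 (expiry=12+17=29). clock=12
Op 5: tick 5 -> clock=17.
Op 6: insert a.com -> 10.0.0.5 (expiry=17+6=23). clock=17
Op 7: insert a.com -> 10.0.0.3 (expiry=17+19=36). clock=17
Op 8: tick 7 -> clock=24.
Op 9: insert a.com -> 10.0.0.1 (expiry=24+12=36). clock=24
Op 10: tick 9 -> clock=33. purged={d.com}
Op 11: tick 6 -> clock=39. purged={a.com}
Op 12: tick 4 -> clock=43.
Op 13: tick 6 -> clock=49.
Op 14: tick 2 -> clock=51.
Op 15: insert b.com -> 10.0.0.3 (expiry=51+1=52). clock=51
Op 16: insert b.com -> 10.0.0.5 (expiry=51+10=61). clock=51
Op 17: tick 3 -> clock=54.
Op 18: tick 6 -> clock=60.
Op 19: insert b.com -> 10.0.0.4 (expiry=60+14=74). clock=60
Op 20: tick 8 -> clock=68.
Op 21: tick 5 -> clock=73.
Op 22: tick 2 -> clock=75. purged={b.com}
Op 23: tick 7 -> clock=82.
Op 24: insert d.com -> 10.0.0.5 (expiry=82+3=85). clock=82
Op 25: tick 9 -> clock=91. purged={d.com}
Op 26: insert a.com -> 10.0.0.4 (expiry=91+6=97). clock=91
Op 27: tick 4 -> clock=95.
Op 28: tick 9 -> clock=104. purged={a.com}
Op 29: insert c.com -> 10.0.0.6 (expiry=104+8=112). clock=104
Final cache (unexpired): {c.com} -> size=1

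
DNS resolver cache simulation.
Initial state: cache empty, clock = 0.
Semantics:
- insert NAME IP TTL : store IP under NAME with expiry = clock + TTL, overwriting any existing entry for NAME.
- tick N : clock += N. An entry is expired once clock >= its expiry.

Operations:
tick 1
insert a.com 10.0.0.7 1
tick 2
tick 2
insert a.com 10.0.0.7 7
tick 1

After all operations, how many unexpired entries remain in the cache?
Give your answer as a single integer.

Op 1: tick 1 -> clock=1.
Op 2: insert a.com -> 10.0.0.7 (expiry=1+1=2). clock=1
Op 3: tick 2 -> clock=3. purged={a.com}
Op 4: tick 2 -> clock=5.
Op 5: insert a.com -> 10.0.0.7 (expiry=5+7=12). clock=5
Op 6: tick 1 -> clock=6.
Final cache (unexpired): {a.com} -> size=1

Answer: 1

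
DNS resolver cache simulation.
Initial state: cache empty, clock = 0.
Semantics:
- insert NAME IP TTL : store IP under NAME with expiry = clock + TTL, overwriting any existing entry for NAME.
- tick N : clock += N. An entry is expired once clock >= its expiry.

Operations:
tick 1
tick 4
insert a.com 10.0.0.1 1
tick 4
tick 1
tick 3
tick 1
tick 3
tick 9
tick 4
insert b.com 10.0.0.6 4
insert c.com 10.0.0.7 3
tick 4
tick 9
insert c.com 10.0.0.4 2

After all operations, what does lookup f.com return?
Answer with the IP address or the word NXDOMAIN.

Op 1: tick 1 -> clock=1.
Op 2: tick 4 -> clock=5.
Op 3: insert a.com -> 10.0.0.1 (expiry=5+1=6). clock=5
Op 4: tick 4 -> clock=9. purged={a.com}
Op 5: tick 1 -> clock=10.
Op 6: tick 3 -> clock=13.
Op 7: tick 1 -> clock=14.
Op 8: tick 3 -> clock=17.
Op 9: tick 9 -> clock=26.
Op 10: tick 4 -> clock=30.
Op 11: insert b.com -> 10.0.0.6 (expiry=30+4=34). clock=30
Op 12: insert c.com -> 10.0.0.7 (expiry=30+3=33). clock=30
Op 13: tick 4 -> clock=34. purged={b.com,c.com}
Op 14: tick 9 -> clock=43.
Op 15: insert c.com -> 10.0.0.4 (expiry=43+2=45). clock=43
lookup f.com: not in cache (expired or never inserted)

Answer: NXDOMAIN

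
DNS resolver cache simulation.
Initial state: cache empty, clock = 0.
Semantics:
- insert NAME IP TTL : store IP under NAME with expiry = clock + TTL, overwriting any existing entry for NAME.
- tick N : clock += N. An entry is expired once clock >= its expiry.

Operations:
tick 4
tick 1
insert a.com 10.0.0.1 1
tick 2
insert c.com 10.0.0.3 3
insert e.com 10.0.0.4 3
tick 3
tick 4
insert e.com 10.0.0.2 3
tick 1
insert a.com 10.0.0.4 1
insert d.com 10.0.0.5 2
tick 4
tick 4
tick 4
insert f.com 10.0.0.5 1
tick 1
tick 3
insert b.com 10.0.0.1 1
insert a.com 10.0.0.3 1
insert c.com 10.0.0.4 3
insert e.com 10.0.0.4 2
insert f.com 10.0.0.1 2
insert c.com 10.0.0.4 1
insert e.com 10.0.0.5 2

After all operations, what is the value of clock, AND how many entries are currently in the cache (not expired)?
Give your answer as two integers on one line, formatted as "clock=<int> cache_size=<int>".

Op 1: tick 4 -> clock=4.
Op 2: tick 1 -> clock=5.
Op 3: insert a.com -> 10.0.0.1 (expiry=5+1=6). clock=5
Op 4: tick 2 -> clock=7. purged={a.com}
Op 5: insert c.com -> 10.0.0.3 (expiry=7+3=10). clock=7
Op 6: insert e.com -> 10.0.0.4 (expiry=7+3=10). clock=7
Op 7: tick 3 -> clock=10. purged={c.com,e.com}
Op 8: tick 4 -> clock=14.
Op 9: insert e.com -> 10.0.0.2 (expiry=14+3=17). clock=14
Op 10: tick 1 -> clock=15.
Op 11: insert a.com -> 10.0.0.4 (expiry=15+1=16). clock=15
Op 12: insert d.com -> 10.0.0.5 (expiry=15+2=17). clock=15
Op 13: tick 4 -> clock=19. purged={a.com,d.com,e.com}
Op 14: tick 4 -> clock=23.
Op 15: tick 4 -> clock=27.
Op 16: insert f.com -> 10.0.0.5 (expiry=27+1=28). clock=27
Op 17: tick 1 -> clock=28. purged={f.com}
Op 18: tick 3 -> clock=31.
Op 19: insert b.com -> 10.0.0.1 (expiry=31+1=32). clock=31
Op 20: insert a.com -> 10.0.0.3 (expiry=31+1=32). clock=31
Op 21: insert c.com -> 10.0.0.4 (expiry=31+3=34). clock=31
Op 22: insert e.com -> 10.0.0.4 (expiry=31+2=33). clock=31
Op 23: insert f.com -> 10.0.0.1 (expiry=31+2=33). clock=31
Op 24: insert c.com -> 10.0.0.4 (expiry=31+1=32). clock=31
Op 25: insert e.com -> 10.0.0.5 (expiry=31+2=33). clock=31
Final clock = 31
Final cache (unexpired): {a.com,b.com,c.com,e.com,f.com} -> size=5

Answer: clock=31 cache_size=5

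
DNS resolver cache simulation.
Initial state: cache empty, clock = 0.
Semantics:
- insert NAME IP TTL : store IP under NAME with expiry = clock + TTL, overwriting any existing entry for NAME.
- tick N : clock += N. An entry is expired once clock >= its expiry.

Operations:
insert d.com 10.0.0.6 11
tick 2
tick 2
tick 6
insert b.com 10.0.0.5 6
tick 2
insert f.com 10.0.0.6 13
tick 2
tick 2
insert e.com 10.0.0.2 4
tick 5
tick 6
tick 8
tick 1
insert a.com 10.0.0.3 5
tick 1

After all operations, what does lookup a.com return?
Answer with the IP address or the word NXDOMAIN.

Answer: 10.0.0.3

Derivation:
Op 1: insert d.com -> 10.0.0.6 (expiry=0+11=11). clock=0
Op 2: tick 2 -> clock=2.
Op 3: tick 2 -> clock=4.
Op 4: tick 6 -> clock=10.
Op 5: insert b.com -> 10.0.0.5 (expiry=10+6=16). clock=10
Op 6: tick 2 -> clock=12. purged={d.com}
Op 7: insert f.com -> 10.0.0.6 (expiry=12+13=25). clock=12
Op 8: tick 2 -> clock=14.
Op 9: tick 2 -> clock=16. purged={b.com}
Op 10: insert e.com -> 10.0.0.2 (expiry=16+4=20). clock=16
Op 11: tick 5 -> clock=21. purged={e.com}
Op 12: tick 6 -> clock=27. purged={f.com}
Op 13: tick 8 -> clock=35.
Op 14: tick 1 -> clock=36.
Op 15: insert a.com -> 10.0.0.3 (expiry=36+5=41). clock=36
Op 16: tick 1 -> clock=37.
lookup a.com: present, ip=10.0.0.3 expiry=41 > clock=37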